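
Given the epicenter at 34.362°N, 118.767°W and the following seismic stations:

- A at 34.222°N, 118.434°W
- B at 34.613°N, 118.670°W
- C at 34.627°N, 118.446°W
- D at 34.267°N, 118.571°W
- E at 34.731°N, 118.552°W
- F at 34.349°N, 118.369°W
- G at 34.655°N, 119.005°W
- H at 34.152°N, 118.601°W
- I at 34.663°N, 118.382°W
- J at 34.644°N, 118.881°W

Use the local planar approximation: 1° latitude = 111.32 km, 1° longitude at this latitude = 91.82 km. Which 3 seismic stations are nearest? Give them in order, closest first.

Distances from 34.362°N, 118.767°W:
A: 34.319 km
B: 29.327 km
C: 41.701 km
D: 20.874 km
E: 45.575 km
F: 36.573 km
G: 39.261 km
H: 27.907 km
I: 48.707 km
J: 33.091 km
Sorted: D (20.874 km) < H (27.907 km) < B (29.327 km) < J (33.091 km) < A (34.319 km) < …

D, H, B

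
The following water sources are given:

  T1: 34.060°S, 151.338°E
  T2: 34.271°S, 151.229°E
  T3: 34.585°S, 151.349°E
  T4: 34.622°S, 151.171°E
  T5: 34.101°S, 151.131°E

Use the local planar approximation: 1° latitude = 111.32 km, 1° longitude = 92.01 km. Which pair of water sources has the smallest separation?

T3 and T4

Pairwise distances:
T3–T4: √((-0.037·111.32)² + (-0.178·92.01)²) = √(16.96484 + 268.23168) = 16.888 km
T1–T5: √((-0.041·111.32)² + (-0.207·92.01)²) = √(20.83119 + 362.75278) = 19.585 km
T2–T5: √((0.170·111.32)² + (-0.098·92.01)²) = √(358.13292 + 81.30593) = 20.963 km
T1–T2: √((-0.211·111.32)² + (-0.109·92.01)²) = √(551.71057 + 100.58265) = 25.540 km
T2–T3: √((-0.314·111.32)² + (0.120·92.01)²) = √(1221.81567 + 121.90810) = 36.657 km
T2–T4: √((-0.351·111.32)² + (-0.058·92.01)²) = √(1526.72434 + 28.47909) = 39.436 km
T3–T5: √((0.484·111.32)² + (-0.218·92.01)²) = √(2902.93371 + 402.33058) = 57.491 km
T4–T5: √((0.521·111.32)² + (-0.040·92.01)²) = √(3363.73553 + 13.54534) = 58.114 km
T1–T3: √((-0.525·111.32)² + (0.011·92.01)²) = √(3415.58425 + 1.02437) = 58.452 km
T1–T4: √((-0.562·111.32)² + (-0.167·92.01)²) = √(3913.98382 + 236.10381) = 64.421 km
Closest pair: T3–T4 at 16.888 km.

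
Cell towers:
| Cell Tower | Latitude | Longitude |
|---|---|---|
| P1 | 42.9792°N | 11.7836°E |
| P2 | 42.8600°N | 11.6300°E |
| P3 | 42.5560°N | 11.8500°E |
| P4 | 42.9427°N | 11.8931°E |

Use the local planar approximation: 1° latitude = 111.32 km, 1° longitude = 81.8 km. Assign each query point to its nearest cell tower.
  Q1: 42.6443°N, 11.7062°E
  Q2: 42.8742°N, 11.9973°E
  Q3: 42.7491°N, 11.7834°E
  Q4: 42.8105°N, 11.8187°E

Q1 at 42.6443°N, 11.7062°E:
  P1: 37.8149 km
  P2: 24.8076 km
  P3: 15.3292 km
  P4: 36.5673 km
  → nearest: P3 (15.3292 km)
Q2 at 42.8742°N, 11.9973°E:
  P1: 21.0285 km
  P2: 30.0867 km
  P3: 37.4153 km
  P4: 11.4367 km
  → nearest: P4 (11.4367 km)
Q3 at 42.7491°N, 11.7834°E:
  P1: 25.6147 km
  P2: 17.6030 km
  P3: 22.1755 km
  P4: 23.3451 km
  → nearest: P2 (17.6030 km)
Q4 at 42.8105°N, 11.8187°E:
  P1: 18.9979 km
  P2: 16.3897 km
  P3: 28.4464 km
  P4: 15.9253 km
  → nearest: P4 (15.9253 km)

Q1→P3; Q2→P4; Q3→P2; Q4→P4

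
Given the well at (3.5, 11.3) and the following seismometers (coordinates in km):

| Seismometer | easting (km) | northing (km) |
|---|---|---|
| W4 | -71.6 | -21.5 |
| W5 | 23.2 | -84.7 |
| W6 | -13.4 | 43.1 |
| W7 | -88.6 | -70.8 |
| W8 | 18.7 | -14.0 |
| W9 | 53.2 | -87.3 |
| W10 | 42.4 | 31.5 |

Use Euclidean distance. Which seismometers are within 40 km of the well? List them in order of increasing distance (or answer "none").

Distances from (3.5, 11.3):
W4: 82.0 km
W5: 98.0 km
W6: 36.0 km
W7: 123.4 km
W8: 29.5 km
W9: 110.4 km
W10: 43.8 km
Threshold 40 km: W8 (29.5 km), W6 (36.0 km) are within range.

W8, W6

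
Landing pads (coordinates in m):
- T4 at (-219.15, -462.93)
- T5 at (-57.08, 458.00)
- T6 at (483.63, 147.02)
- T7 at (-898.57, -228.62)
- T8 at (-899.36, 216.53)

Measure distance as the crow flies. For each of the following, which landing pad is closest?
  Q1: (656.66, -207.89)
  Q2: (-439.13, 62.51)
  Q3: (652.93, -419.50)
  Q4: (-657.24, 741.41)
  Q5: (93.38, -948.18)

Q1 at (656.66, -207.89):
  T4: 912.19 m
  T5: 976.13 m
  T6: 394.84 m
  T7: 1555.37 m
  T8: 1612.86 m
  → nearest: T6 (394.84 m)
Q2 at (-439.13, 62.51):
  T4: 569.63 m
  T5: 549.89 m
  T6: 926.62 m
  T7: 543.91 m
  T8: 485.32 m
  → nearest: T8 (485.32 m)
Q3 at (652.93, -419.50):
  T4: 873.16 m
  T5: 1128.77 m
  T6: 591.28 m
  T7: 1563.20 m
  T8: 1677.54 m
  → nearest: T6 (591.28 m)
Q4 at (-657.24, 741.41):
  T4: 1281.55 m
  T5: 663.71 m
  T6: 1286.42 m
  T7: 999.60 m
  T8: 578.03 m
  → nearest: T8 (578.03 m)
Q5 at (93.38, -948.18):
  T4: 577.19 m
  T5: 1414.21 m
  T6: 1162.65 m
  T7: 1225.45 m
  T8: 1530.39 m
  → nearest: T4 (577.19 m)

Q1→T6; Q2→T8; Q3→T6; Q4→T8; Q5→T4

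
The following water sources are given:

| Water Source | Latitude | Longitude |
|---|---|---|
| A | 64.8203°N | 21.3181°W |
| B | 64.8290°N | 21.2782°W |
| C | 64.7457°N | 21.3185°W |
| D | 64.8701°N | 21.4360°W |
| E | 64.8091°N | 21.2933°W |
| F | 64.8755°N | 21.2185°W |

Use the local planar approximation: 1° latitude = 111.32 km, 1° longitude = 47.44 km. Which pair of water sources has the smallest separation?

Pairwise distances:
A–B: √((0.0087·111.32)² + (0.0399·47.44)²) = √(0.937961 + 3.582904) = 2.1262 km
A–C: √((-0.0746·111.32)² + (-0.0004·47.44)²) = √(68.964255 + 0.000360) = 8.3045 km
A–D: √((0.0498·111.32)² + (-0.1179·47.44)²) = √(30.733009 + 31.283618) = 7.8751 km
A–E: √((-0.0112·111.32)² + (0.0248·47.44)²) = √(1.554470 + 1.384180) = 1.7142 km
A–F: √((0.0552·111.32)² + (0.0996·47.44)²) = √(37.759354 + 22.325852) = 7.7515 km
B–C: √((-0.0833·111.32)² + (-0.0403·47.44)²) = √(85.987713 + 3.655102) = 9.4680 km
B–D: √((0.0411·111.32)² + (-0.1578·47.44)²) = √(20.932931 + 56.040675) = 8.7735 km
B–E: √((-0.0199·111.32)² + (-0.0151·47.44)²) = √(4.907412 + 0.513149) = 2.3282 km
B–F: √((0.0465·111.32)² + (0.0597·47.44)²) = √(26.794910 + 8.021176) = 5.9005 km
C–D: √((0.1244·111.32)² + (-0.1175·47.44)²) = √(191.772865 + 31.071706) = 14.9280 km
C–E: √((0.0634·111.32)² + (0.0252·47.44)²) = √(49.810960 + 1.429192) = 7.1582 km
C–F: √((0.1298·111.32)² + (0.1000·47.44)²) = √(208.783311 + 22.505536) = 15.2082 km
D–E: √((-0.0610·111.32)² + (0.1427·47.44)²) = √(46.111162 + 45.828676) = 9.5885 km
D–F: √((0.0054·111.32)² + (0.2175·47.44)²) = √(0.361355 + 106.465251) = 10.3357 km
E–F: √((0.0664·111.32)² + (0.0748·47.44)²) = √(54.636460 + 12.591937) = 8.1993 km
Closest pair: A–E at 1.7142 km.

A and E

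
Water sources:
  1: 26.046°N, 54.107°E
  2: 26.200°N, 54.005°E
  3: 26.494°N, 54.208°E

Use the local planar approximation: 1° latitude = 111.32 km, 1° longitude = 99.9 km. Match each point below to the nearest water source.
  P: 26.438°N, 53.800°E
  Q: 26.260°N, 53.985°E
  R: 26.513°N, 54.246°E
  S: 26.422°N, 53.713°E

P→2; Q→2; R→3; S→2

P at 26.438°N, 53.800°E:
  1: √((-0.392·111.32)² + (0.307·99.9)²) = √(1904.22617 + 940.60596) = 53.337 km
  2: √((-0.238·111.32)² + (0.205·99.9)²) = √(701.94051 + 419.40992) = 33.487 km
  3: √((0.056·111.32)² + (0.408·99.9)²) = √(38.86176 + 1661.31238) = 41.233 km
  → nearest: 2 (33.487 km)
Q at 26.260°N, 53.985°E:
  1: √((-0.214·111.32)² + (0.122·99.9)²) = √(567.51055 + 148.54247) = 26.759 km
  2: √((-0.060·111.32)² + (0.020·99.9)²) = √(44.61171 + 3.99200) = 6.972 km
  3: √((0.234·111.32)² + (0.223·99.9)²) = √(678.54415 + 496.29592) = 34.276 km
  → nearest: 2 (6.972 km)
R at 26.513°N, 54.246°E:
  1: √((-0.467·111.32)² + (-0.139·99.9)²) = √(2702.58994 + 192.82377) = 53.809 km
  2: √((-0.313·111.32)² + (-0.241·99.9)²) = √(1214.04580 + 579.64896) = 42.352 km
  3: √((-0.019·111.32)² + (-0.038·99.9)²) = √(4.47356 + 14.41113) = 4.346 km
  → nearest: 3 (4.346 km)
S at 26.422°N, 53.713°E:
  1: √((-0.376·111.32)² + (0.394·99.9)²) = √(1751.95152 + 1549.25683) = 57.456 km
  2: √((-0.222·111.32)² + (0.292·99.9)²) = √(610.73435 + 850.93557) = 38.232 km
  3: √((0.072·111.32)² + (0.495·99.9)²) = √(64.24087 + 2445.35195) = 50.096 km
  → nearest: 2 (38.232 km)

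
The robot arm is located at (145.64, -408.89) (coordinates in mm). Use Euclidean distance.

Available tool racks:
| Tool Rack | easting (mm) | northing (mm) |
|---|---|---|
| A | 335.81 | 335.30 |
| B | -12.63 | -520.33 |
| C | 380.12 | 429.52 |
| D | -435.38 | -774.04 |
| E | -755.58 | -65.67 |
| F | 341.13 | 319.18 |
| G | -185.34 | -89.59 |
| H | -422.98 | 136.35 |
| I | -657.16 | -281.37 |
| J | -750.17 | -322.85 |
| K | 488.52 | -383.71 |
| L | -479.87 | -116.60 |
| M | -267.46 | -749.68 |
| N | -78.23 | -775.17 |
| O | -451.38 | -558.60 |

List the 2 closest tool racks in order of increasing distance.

B, K

Distances from (145.64, -408.89):
A: √((190.17)² + (744.19)²) = √(36164.6289 + 553818.7561) = 768.10 mm
B: √((-158.27)² + (-111.44)²) = √(25049.3929 + 12418.8736) = 193.57 mm
C: √((234.48)² + (838.41)²) = √(54980.8704 + 702931.3281) = 870.58 mm
D: √((-581.02)² + (-365.15)²) = √(337584.2404 + 133334.5225) = 686.24 mm
E: √((-901.22)² + (343.22)²) = √(812197.4884 + 117799.9684) = 964.36 mm
F: √((195.49)² + (728.07)²) = √(38216.3401 + 530085.9249) = 753.86 mm
G: √((-330.98)² + (319.30)²) = √(109547.7604 + 101952.4900) = 459.89 mm
H: √((-568.62)² + (545.24)²) = √(323328.7044 + 297286.6576) = 787.79 mm
I: √((-802.80)² + (127.52)²) = √(644487.8400 + 16261.3504) = 812.86 mm
J: √((-895.81)² + (86.04)²) = √(802475.5561 + 7402.8816) = 899.93 mm
K: √((342.88)² + (25.18)²) = √(117566.6944 + 634.0324) = 343.80 mm
L: √((-625.51)² + (292.29)²) = √(391262.7601 + 85433.4441) = 690.43 mm
M: √((-413.10)² + (-340.79)²) = √(170651.6100 + 116137.8241) = 535.53 mm
N: √((-223.87)² + (-366.28)²) = √(50117.7769 + 134161.0384) = 429.28 mm
O: √((-597.02)² + (-149.71)²) = √(356432.8804 + 22413.0841) = 615.50 mm
Sorted: B (193.57 mm) < K (343.80 mm) < N (429.28 mm) < G (459.89 mm) < …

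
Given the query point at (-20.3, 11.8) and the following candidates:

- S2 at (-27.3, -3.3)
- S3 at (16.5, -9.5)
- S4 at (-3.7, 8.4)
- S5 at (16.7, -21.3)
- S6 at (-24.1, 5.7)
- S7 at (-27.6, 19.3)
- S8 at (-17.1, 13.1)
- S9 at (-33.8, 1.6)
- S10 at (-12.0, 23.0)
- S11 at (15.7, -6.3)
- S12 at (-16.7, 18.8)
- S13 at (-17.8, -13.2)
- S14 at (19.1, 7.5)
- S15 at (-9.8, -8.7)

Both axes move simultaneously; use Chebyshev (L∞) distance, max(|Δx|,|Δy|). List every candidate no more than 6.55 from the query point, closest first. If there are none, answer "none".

Distances from (-20.3, 11.8):
S2: max(|-7.0|, |-15.1|) = 15.1
S3: max(|36.8|, |-21.3|) = 36.8
S4: max(|16.6|, |-3.4|) = 16.6
S5: max(|37.0|, |-33.1|) = 37.0
S6: max(|-3.8|, |-6.1|) = 6.1
S7: max(|-7.3|, |7.5|) = 7.5
S8: max(|3.2|, |1.3|) = 3.2
S9: max(|-13.5|, |-10.2|) = 13.5
S10: max(|8.3|, |11.2|) = 11.2
S11: max(|36.0|, |-18.1|) = 36.0
S12: max(|3.6|, |7.0|) = 7.0
S13: max(|2.5|, |-25.0|) = 25.0
S14: max(|39.4|, |-4.3|) = 39.4
S15: max(|10.5|, |-20.5|) = 20.5
Threshold 6.55: S8 (3.2), S6 (6.1) are within range.

S8, S6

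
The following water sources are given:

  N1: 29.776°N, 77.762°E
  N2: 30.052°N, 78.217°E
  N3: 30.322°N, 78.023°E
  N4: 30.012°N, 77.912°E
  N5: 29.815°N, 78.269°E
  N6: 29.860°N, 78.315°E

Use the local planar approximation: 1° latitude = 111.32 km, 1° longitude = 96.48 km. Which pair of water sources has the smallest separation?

Pairwise distances:
N1–N2: 53.582 km
N1–N3: 65.791 km
N1–N4: 29.994 km
N1–N5: 49.108 km
N1–N6: 54.167 km
N2–N3: 35.408 km
N2–N4: 29.761 km
N2–N5: 26.856 km
N2–N6: 23.371 km
N3–N4: 36.133 km
N3–N5: 61.227 km
N3–N6: 58.640 km
N4–N5: 40.832 km
N4–N6: 42.404 km
N5–N6: 6.693 km
Closest pair: N5–N6 at 6.693 km.

N5 and N6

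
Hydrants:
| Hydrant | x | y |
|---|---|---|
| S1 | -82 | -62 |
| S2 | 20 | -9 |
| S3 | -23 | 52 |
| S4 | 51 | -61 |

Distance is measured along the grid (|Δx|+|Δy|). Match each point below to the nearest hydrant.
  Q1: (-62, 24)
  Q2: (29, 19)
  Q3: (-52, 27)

Q1→S3; Q2→S2; Q3→S3

Q1 at (-62, 24):
  S1: 106
  S2: 115
  S3: 67
  S4: 198
  → nearest: S3 (67)
Q2 at (29, 19):
  S1: 192
  S2: 37
  S3: 85
  S4: 102
  → nearest: S2 (37)
Q3 at (-52, 27):
  S1: 119
  S2: 108
  S3: 54
  S4: 191
  → nearest: S3 (54)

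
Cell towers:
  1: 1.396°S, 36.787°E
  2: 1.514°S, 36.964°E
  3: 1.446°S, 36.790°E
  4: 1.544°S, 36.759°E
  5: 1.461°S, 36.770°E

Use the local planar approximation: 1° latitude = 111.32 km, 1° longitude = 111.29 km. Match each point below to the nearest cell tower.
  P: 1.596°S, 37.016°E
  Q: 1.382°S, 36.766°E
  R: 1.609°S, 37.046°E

P at 1.596°S, 37.016°E:
  1: √((0.200·111.32)² + (-0.229·111.29)²) = √(495.68570 + 649.50612) = 33.841 km
  2: √((0.082·111.32)² + (-0.052·111.29)²) = √(83.32477 + 33.49029) = 10.808 km
  3: √((0.150·111.32)² + (-0.226·111.29)²) = √(278.82320 + 632.59996) = 30.190 km
  4: √((0.052·111.32)² + (-0.257·111.29)²) = √(33.50835 + 818.04752) = 29.181 km
  5: √((0.135·111.32)² + (-0.246·111.29)²) = √(225.84680 + 749.51875) = 31.231 km
  → nearest: 2 (10.808 km)
Q at 1.382°S, 36.766°E:
  1: √((-0.014·111.32)² + (0.021·111.29)²) = √(2.42886 + 5.46199) = 2.809 km
  2: √((-0.132·111.32)² + (0.198·111.29)²) = √(215.92069 + 485.55973) = 26.485 km
  3: √((-0.064·111.32)² + (0.024·111.29)²) = √(50.75822 + 7.13403) = 7.609 km
  4: √((-0.162·111.32)² + (-0.007·111.29)²) = √(325.21939 + 0.60689) = 18.051 km
  5: √((-0.079·111.32)² + (0.004·111.29)²) = √(77.33936 + 0.19817) = 8.806 km
  → nearest: 1 (2.809 km)
R at 1.609°S, 37.046°E:
  1: √((0.213·111.32)² + (-0.259·111.29)²) = √(562.21911 + 830.82932) = 37.324 km
  2: √((0.095·111.32)² + (-0.082·111.29)²) = √(111.83909 + 83.27986) = 13.968 km
  3: √((0.163·111.32)² + (-0.256·111.29)²) = √(329.24683 + 811.69378) = 33.778 km
  4: √((0.065·111.32)² + (-0.287·111.29)²) = √(52.35680 + 1020.17829) = 32.750 km
  5: √((0.148·111.32)² + (-0.276·111.29)²) = √(271.43749 + 943.47511) = 34.856 km
  → nearest: 2 (13.968 km)

P→2; Q→1; R→2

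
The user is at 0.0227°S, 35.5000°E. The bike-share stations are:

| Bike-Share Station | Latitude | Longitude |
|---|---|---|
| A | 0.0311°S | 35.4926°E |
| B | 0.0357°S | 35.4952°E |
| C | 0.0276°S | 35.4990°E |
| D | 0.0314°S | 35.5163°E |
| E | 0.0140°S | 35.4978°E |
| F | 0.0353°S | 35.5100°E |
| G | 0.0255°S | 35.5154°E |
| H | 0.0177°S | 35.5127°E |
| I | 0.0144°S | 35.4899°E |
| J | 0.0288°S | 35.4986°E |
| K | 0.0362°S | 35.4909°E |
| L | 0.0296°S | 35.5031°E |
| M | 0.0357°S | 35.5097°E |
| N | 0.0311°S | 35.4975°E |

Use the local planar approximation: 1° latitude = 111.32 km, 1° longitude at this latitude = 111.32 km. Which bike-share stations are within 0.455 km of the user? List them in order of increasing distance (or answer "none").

Distances from 0.0227°S, 35.5000°E:
A: √((-0.0084·111.32)² + (-0.0074·111.32)²) = √(0.874390 + 0.678594) = 1.2462 km
B: √((-0.0130·111.32)² + (-0.0048·111.32)²) = √(2.094272 + 0.285515) = 1.5427 km
C: √((-0.0049·111.32)² + (-0.0010·111.32)²) = √(0.297535 + 0.012392) = 0.5567 km
D: √((-0.0087·111.32)² + (0.0163·111.32)²) = √(0.937961 + 3.292468) = 2.0568 km
E: √((0.0087·111.32)² + (-0.0022·111.32)²) = √(0.937961 + 0.059978) = 0.9990 km
F: √((-0.0126·111.32)² + (0.0100·111.32)²) = √(1.967377 + 1.239214) = 1.7907 km
G: √((-0.0028·111.32)² + (0.0154·111.32)²) = √(0.097154 + 2.938920) = 1.7424 km
H: √((0.0050·111.32)² + (0.0127·111.32)²) = √(0.309804 + 1.998729) = 1.5194 km
I: √((0.0083·111.32)² + (-0.0101·111.32)²) = √(0.853695 + 1.264122) = 1.4553 km
J: √((-0.0061·111.32)² + (-0.0014·111.32)²) = √(0.461112 + 0.024289) = 0.6967 km
K: √((-0.0135·111.32)² + (-0.0091·111.32)²) = √(2.258468 + 1.026193) = 1.8124 km
L: √((-0.0069·111.32)² + (0.0031·111.32)²) = √(0.589990 + 0.119088) = 0.8421 km
M: √((-0.0130·111.32)² + (0.0097·111.32)²) = √(2.094272 + 1.165977) = 1.8056 km
N: √((-0.0084·111.32)² + (-0.0025·111.32)²) = √(0.874390 + 0.077451) = 0.9756 km
Threshold 0.455 km: none within range.

none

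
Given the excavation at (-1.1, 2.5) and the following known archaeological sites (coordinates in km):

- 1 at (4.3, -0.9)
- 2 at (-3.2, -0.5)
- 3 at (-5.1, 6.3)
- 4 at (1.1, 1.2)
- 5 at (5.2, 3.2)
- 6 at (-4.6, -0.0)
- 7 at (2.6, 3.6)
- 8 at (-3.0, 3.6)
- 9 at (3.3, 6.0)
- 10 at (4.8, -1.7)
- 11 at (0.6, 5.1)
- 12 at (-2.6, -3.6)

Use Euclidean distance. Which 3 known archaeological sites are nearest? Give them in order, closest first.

Distances from (-1.1, 2.5):
1: 6.38 km
2: 3.66 km
3: 5.52 km
4: 2.56 km
5: 6.34 km
6: 4.30 km
7: 3.86 km
8: 2.20 km
9: 5.62 km
10: 7.24 km
11: 3.11 km
12: 6.28 km
Sorted: 8 (2.20 km) < 4 (2.56 km) < 11 (3.11 km) < 2 (3.66 km) < 7 (3.86 km) < …

8, 4, 11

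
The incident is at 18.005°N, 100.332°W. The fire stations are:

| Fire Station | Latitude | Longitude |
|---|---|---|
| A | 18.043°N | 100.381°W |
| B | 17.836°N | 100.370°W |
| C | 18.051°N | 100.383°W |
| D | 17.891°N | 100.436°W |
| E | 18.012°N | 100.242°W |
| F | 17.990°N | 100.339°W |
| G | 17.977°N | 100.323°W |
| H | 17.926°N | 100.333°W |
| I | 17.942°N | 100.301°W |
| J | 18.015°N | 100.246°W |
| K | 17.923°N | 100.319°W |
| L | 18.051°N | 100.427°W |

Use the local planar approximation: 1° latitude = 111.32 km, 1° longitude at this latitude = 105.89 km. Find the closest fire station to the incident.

Distances from 18.005°N, 100.332°W:
A: 6.694 km
B: 19.239 km
C: 7.442 km
D: 16.803 km
E: 9.562 km
F: 1.827 km
G: 3.259 km
H: 8.795 km
I: 7.743 km
J: 9.174 km
K: 9.231 km
L: 11.288 km
Minimum: F at 1.827 km.

F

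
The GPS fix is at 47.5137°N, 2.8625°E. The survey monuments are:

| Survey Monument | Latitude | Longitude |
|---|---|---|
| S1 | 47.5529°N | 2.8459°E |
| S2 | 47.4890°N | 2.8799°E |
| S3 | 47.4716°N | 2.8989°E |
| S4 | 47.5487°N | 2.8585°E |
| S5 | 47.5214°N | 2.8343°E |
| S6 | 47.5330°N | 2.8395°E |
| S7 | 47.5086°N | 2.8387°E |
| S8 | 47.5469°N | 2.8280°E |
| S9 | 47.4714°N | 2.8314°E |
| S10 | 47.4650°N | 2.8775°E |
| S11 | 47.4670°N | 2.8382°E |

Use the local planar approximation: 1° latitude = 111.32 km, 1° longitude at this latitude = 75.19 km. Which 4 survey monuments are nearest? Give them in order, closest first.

Distances from 47.5137°N, 2.8625°E:
S1: 4.5387 km
S2: 3.0450 km
S3: 5.4272 km
S4: 3.9078 km
S5: 2.2871 km
S6: 2.7580 km
S7: 1.8774 km
S8: 4.5153 km
S9: 5.2575 km
S10: 5.5374 km
S11: 5.5104 km
Sorted: S7 (1.8774 km) < S5 (2.2871 km) < S6 (2.7580 km) < S2 (3.0450 km) < S4 (3.9078 km) < S8 (4.5153 km) < …

S7, S5, S6, S2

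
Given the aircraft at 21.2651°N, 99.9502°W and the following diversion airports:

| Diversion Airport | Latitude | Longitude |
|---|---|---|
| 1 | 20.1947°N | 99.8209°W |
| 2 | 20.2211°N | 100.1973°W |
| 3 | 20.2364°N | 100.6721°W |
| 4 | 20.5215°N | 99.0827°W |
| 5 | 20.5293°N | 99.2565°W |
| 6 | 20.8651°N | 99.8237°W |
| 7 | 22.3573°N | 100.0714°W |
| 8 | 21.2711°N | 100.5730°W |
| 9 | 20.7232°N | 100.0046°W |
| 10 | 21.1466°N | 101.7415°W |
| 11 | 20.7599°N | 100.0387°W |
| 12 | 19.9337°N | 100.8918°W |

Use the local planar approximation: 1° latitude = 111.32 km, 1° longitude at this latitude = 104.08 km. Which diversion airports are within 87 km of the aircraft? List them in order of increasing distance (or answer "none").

Distances from 21.2651°N, 99.9502°W:
1: √((-1.0704·111.32)² + (0.1293·104.08)²) = √(14198.373490 + 181.105491) = 119.9145 km
2: √((-1.0440·111.32)² + (-0.2471·104.08)²) = √(13506.642119 + 661.424165) = 119.0297 km
3: √((-1.0287·111.32)² + (-0.7219·104.08)²) = √(13113.658658 + 5645.321120) = 136.9634 km
4: √((-0.7436·111.32)² + (0.8675·104.08)²) = √(6852.123115 + 8152.175752) = 122.4920 km
5: √((-0.7358·111.32)² + (0.6937·104.08)²) = √(6709.126218 + 5212.882742) = 109.1880 km
6: √((-0.4000·111.32)² + (0.1265·104.08)²) = √(1982.742784 + 173.346716) = 46.4337 km
7: √((1.0922·111.32)² + (-0.1212·104.08)²) = √(14782.597078 + 159.125509) = 122.2363 km
8: √((0.0060·111.32)² + (-0.6228·104.08)²) = √(0.446117 + 4201.765152) = 64.8245 km
9: √((-0.5419·111.32)² + (-0.0544·104.08)²) = √(3639.022136 + 32.057700) = 60.5894 km
10: √((-0.1185·111.32)² + (-1.7913·104.08)²) = √(174.013562 + 34759.315774) = 186.9046 km
11: √((-0.5052·111.32)² + (-0.0885·104.08)²) = √(3162.809824 + 84.843995) = 56.9882 km
12: √((-1.3314·111.32)² + (-0.9416·104.08)²) = √(21966.633318 + 9604.338691) = 177.6822 km
Threshold 87 km: 6 (46.4337 km), 11 (56.9882 km), 9 (60.5894 km), 8 (64.8245 km) are within range.

6, 11, 9, 8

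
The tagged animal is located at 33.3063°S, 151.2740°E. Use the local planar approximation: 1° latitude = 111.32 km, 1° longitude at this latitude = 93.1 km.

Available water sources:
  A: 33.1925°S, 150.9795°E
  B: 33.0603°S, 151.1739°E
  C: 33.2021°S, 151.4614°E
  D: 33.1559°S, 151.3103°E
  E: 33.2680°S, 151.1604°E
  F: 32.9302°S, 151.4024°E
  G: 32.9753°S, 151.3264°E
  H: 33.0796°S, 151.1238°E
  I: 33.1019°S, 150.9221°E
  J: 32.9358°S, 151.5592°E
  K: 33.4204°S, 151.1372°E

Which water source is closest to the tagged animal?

E

Distances from 33.3063°S, 151.2740°E:
A: √((0.1138·111.32)² + (-0.2945·93.1)²) = √(160.483697 + 751.743982) = 30.2031 km
B: √((0.2460·111.32)² + (-0.1001·93.1)²) = √(749.922889 + 86.849539) = 28.9270 km
C: √((0.1042·111.32)² + (0.1874·93.1)²) = √(134.549421 + 304.395715) = 20.9510 km
D: √((0.1504·111.32)² + (0.0363·93.1)²) = √(280.312244 + 11.421223) = 17.0802 km
E: √((0.0383·111.32)² + (-0.1136·93.1)²) = √(18.177910 + 111.855160) = 11.4032 km
F: √((0.3761·111.32)² + (0.1284·93.1)²) = √(1752.883537 + 142.899072) = 43.5406 km
G: √((0.3310·111.32)² + (0.0524·93.1)²) = √(1357.695513 + 23.799177) = 37.1685 km
H: √((0.2267·111.32)² + (-0.1502·93.1)²) = √(636.868011 + 195.541628) = 28.8515 km
I: √((0.2044·111.32)² + (-0.3519·93.1)²) = √(517.735779 + 1073.341436) = 39.8883 km
J: √((0.3705·111.32)² + (0.2852·93.1)²) = √(1701.072485 + 705.015076) = 49.0519 km
K: √((-0.1141·111.32)² + (-0.1368·93.1)²) = √(161.330947 + 162.207734) = 17.9872 km
Minimum: E at 11.4032 km.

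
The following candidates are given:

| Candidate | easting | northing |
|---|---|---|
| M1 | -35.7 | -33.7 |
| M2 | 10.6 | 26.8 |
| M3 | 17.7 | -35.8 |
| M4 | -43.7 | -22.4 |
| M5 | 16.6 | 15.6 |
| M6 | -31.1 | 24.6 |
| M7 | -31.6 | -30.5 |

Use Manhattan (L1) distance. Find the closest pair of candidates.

Pairwise distances:
M1–M2: 106.8
M1–M3: 55.5
M1–M4: 19.3
M1–M5: 101.6
M1–M6: 62.9
M1–M7: 7.3
M2–M3: 69.7
M2–M4: 103.5
M2–M5: 17.2
M2–M6: 43.9
M2–M7: 99.5
M3–M4: 74.8
M3–M5: 52.5
M3–M6: 109.2
M3–M7: 54.6
M4–M5: 98.3
M4–M6: 59.6
M4–M7: 20.2
M5–M6: 56.7
M5–M7: 94.3
M6–M7: 55.6
Closest pair: M1–M7 at 7.3.

M1 and M7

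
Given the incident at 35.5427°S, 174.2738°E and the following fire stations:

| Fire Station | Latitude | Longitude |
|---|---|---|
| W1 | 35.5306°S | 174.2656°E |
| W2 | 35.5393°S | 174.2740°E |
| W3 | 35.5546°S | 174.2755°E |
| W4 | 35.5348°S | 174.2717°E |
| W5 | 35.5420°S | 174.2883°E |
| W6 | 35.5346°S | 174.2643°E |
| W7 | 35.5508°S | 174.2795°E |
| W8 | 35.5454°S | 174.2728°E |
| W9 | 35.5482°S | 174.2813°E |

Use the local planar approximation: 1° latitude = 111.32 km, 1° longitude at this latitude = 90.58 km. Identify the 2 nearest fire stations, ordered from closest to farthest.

Distances from 35.5427°S, 174.2738°E:
W1: 1.5382 km
W2: 0.3789 km
W3: 1.3336 km
W4: 0.8998 km
W5: 1.3157 km
W6: 1.2464 km
W7: 1.0390 km
W8: 0.3139 km
W9: 0.9145 km
Sorted: W8 (0.3139 km) < W2 (0.3789 km) < W4 (0.8998 km) < W9 (0.9145 km) < …

W8, W2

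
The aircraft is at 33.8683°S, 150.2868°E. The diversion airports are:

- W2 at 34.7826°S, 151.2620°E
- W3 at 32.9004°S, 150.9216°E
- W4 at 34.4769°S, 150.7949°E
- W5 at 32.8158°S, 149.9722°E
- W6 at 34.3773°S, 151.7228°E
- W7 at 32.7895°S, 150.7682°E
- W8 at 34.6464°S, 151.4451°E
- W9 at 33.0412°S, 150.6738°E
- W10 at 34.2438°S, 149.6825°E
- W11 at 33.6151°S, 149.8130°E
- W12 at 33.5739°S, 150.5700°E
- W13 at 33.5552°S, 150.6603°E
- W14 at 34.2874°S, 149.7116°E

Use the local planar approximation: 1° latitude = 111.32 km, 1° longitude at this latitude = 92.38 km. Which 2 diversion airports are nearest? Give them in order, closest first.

Distances from 33.8683°S, 150.2868°E:
W2: √((-0.9143·111.32)² + (0.9752·92.38)²) = √(10359.143159 + 8116.023597) = 135.9234 km
W3: √((0.9679·111.32)² + (0.6348·92.38)²) = √(11609.335845 + 3438.980807) = 122.6716 km
W4: √((-0.6086·111.32)² + (0.5081·92.38)²) = √(4589.974696 + 2203.201942) = 82.4207 km
W5: √((1.0525·111.32)² + (-0.3146·92.38)²) = √(13727.473194 + 844.643321) = 120.7150 km
W6: √((-0.5090·111.32)² + (1.4360·92.38)²) = √(3210.568645 + 17598.060063) = 144.2520 km
W7: √((1.0788·111.32)² + (0.4814·92.38)²) = √(14422.092307 + 1977.734947) = 128.0618 km
W8: √((-0.7781·111.32)² + (1.1583·92.38)²) = √(7502.693862 + 11449.803370) = 137.6681 km
W9: √((0.8271·111.32)² + (0.3870·92.38)²) = √(8477.395344 + 1278.138291) = 98.7701 km
W10: √((-0.3755·111.32)² + (-0.6043·92.38)²) = √(1747.295176 + 3116.456751) = 69.7406 km
W11: √((0.2532·111.32)² + (-0.4738·92.38)²) = √(794.463223 + 1915.781736) = 52.0600 km
W12: √((0.2944·111.32)² + (0.2832·92.38)²) = √(1074.043835 + 684.451081) = 41.9344 km
W13: √((0.3131·111.32)² + (0.3735·92.38)²) = √(1214.821671 + 1190.521185) = 49.0443 km
W14: √((-0.4191·111.32)² + (-0.5752·92.38)²) = √(2176.615497 + 2823.538218) = 70.7118 km
Sorted: W12 (41.9344 km) < W13 (49.0443 km) < W11 (52.0600 km) < W10 (69.7406 km) < …

W12, W13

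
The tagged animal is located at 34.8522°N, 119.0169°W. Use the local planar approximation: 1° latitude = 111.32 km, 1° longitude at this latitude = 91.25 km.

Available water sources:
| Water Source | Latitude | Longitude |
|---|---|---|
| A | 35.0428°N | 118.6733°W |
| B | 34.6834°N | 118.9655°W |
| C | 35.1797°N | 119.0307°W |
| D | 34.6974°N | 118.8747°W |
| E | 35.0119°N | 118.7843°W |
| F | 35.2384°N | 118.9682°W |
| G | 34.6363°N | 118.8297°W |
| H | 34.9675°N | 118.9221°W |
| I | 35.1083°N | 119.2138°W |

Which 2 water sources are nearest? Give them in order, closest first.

Distances from 34.8522°N, 119.0169°W:
A: √((0.1906·111.32)² + (0.3436·91.25)²) = √(450.186210 + 983.041962) = 37.8580 km
B: √((-0.1688·111.32)² + (0.0514·91.25)²) = √(353.094766 + 21.998445) = 19.3673 km
C: √((0.3275·111.32)² + (-0.0138·91.25)²) = √(1329.134723 + 1.585711) = 36.4790 km
D: √((-0.1548·111.32)² + (0.1422·91.25)²) = √(296.953404 + 168.370088) = 21.5714 km
E: √((0.1597·111.32)² + (0.2326·91.25)²) = √(316.050315 + 450.490013) = 27.6865 km
F: √((0.3862·111.32)² + (0.0487·91.25)²) = √(1848.293492 + 19.748025) = 43.2208 km
G: √((-0.2159·111.32)² + (0.1872·91.25)²) = √(577.632579 + 291.794724) = 29.4861 km
H: √((0.1153·111.32)² + (0.0948·91.25)²) = √(164.742256 + 74.831150) = 15.4782 km
I: √((0.2561·111.32)² + (-0.1969·91.25)²) = √(812.766046 + 322.817581) = 33.6984 km
Sorted: H (15.4782 km) < B (19.3673 km) < D (21.5714 km) < E (27.6865 km) < …

H, B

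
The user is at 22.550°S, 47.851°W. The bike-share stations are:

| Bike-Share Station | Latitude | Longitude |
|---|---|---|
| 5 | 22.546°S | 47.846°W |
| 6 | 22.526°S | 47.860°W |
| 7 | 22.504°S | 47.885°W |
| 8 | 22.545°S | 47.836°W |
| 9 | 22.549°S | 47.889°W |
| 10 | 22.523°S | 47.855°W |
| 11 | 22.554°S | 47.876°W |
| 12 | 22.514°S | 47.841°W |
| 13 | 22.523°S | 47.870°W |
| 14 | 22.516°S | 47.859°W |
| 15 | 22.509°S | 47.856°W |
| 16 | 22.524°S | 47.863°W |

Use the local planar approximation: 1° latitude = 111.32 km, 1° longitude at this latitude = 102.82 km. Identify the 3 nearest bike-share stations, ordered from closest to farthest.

Distances from 22.550°S, 47.851°W:
5: √((0.004·111.32)² + (0.005·102.82)²) = √(0.19827 + 0.26430) = 0.680 km
6: √((0.024·111.32)² + (-0.009·102.82)²) = √(7.13787 + 0.85633) = 2.827 km
7: √((0.046·111.32)² + (-0.034·102.82)²) = √(26.22177 + 12.22118) = 6.200 km
8: √((0.005·111.32)² + (0.015·102.82)²) = √(0.30980 + 2.37869) = 1.640 km
9: √((0.001·111.32)² + (-0.038·102.82)²) = √(0.01239 + 15.26590) = 3.909 km
10: √((0.027·111.32)² + (-0.004·102.82)²) = √(9.03387 + 0.16915) = 3.034 km
11: √((-0.004·111.32)² + (-0.025·102.82)²) = √(0.19827 + 6.60747) = 2.609 km
12: √((0.036·111.32)² + (0.010·102.82)²) = √(16.06022 + 1.05720) = 4.137 km
13: √((0.027·111.32)² + (-0.019·102.82)²) = √(9.03387 + 3.81647) = 3.585 km
14: √((0.034·111.32)² + (-0.008·102.82)²) = √(14.32532 + 0.67660) = 3.873 km
15: √((0.041·111.32)² + (-0.005·102.82)²) = √(20.83119 + 0.26430) = 4.593 km
16: √((0.026·111.32)² + (-0.012·102.82)²) = √(8.37709 + 1.52236) = 3.146 km
Sorted: 5 (0.680 km) < 8 (1.640 km) < 11 (2.609 km) < 6 (2.827 km) < 10 (3.034 km) < …

5, 8, 11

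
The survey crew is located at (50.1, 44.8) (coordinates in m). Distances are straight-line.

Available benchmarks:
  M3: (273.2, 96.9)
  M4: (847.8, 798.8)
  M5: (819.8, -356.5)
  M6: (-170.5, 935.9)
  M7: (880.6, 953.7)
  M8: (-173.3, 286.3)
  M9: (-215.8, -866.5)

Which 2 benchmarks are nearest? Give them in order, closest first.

M3, M8

Distances from (50.1, 44.8):
M3: 229.1 m
M4: 1097.7 m
M5: 868.0 m
M6: 918.0 m
M7: 1231.2 m
M8: 329.0 m
M9: 949.3 m
Sorted: M3 (229.1 m) < M8 (329.0 m) < M5 (868.0 m) < M6 (918.0 m) < …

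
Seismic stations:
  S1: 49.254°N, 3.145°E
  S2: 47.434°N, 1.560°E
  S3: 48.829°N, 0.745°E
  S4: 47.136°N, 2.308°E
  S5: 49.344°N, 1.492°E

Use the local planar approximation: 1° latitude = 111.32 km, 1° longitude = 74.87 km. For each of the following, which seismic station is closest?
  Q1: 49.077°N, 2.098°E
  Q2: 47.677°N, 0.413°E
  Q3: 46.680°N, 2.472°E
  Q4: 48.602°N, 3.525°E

Q1→S5; Q2→S2; Q3→S4; Q4→S1

Q1 at 49.077°N, 2.098°E:
  S1: √((0.177·111.32)² + (1.047·74.87)²) = √(388.23343 + 6144.81808) = 80.827 km
  S2: √((-1.643·111.32)² + (-0.538·74.87)²) = √(33451.95641 + 1622.48323) = 187.282 km
  S3: √((-0.248·111.32)² + (-1.353·74.87)²) = √(762.16633 + 10261.50969) = 104.994 km
  S4: √((-1.941·111.32)² + (0.210·74.87)²) = √(46687.16104 + 247.20330) = 216.643 km
  S5: √((0.267·111.32)² + (-0.606·74.87)²) = √(883.42344 + 2058.54760) = 54.240 km
  → nearest: S5 (54.240 km)
Q2 at 47.677°N, 0.413°E:
  S1: √((1.577·111.32)² + (2.732·74.87)²) = √(30818.37831 + 41838.59157) = 269.550 km
  S2: √((-0.243·111.32)² + (1.147·74.87)²) = √(731.74362 + 7374.66848) = 90.036 km
  S3: √((1.152·111.32)² + (0.332·74.87)²) = √(16445.66175 + 617.86249) = 130.627 km
  S4: √((-0.541·111.32)² + (1.895·74.87)²) = √(3626.94463 + 20129.55133) = 154.131 km
  S5: √((1.667·111.32)² + (1.079·74.87)²) = √(34436.38820 + 6526.17260) = 202.392 km
  → nearest: S2 (90.036 km)
Q3 at 46.680°N, 2.472°E:
  S1: √((2.574·111.32)² + (0.673·74.87)²) = √(82103.84206 + 2538.90116) = 290.934 km
  S2: √((0.754·111.32)² + (-0.912·74.87)²) = √(7045.13123 + 4662.35505) = 108.201 km
  S3: √((2.149·111.32)² + (-1.727·74.87)²) = √(57229.40442 + 16718.61671) = 271.934 km
  S4: √((0.456·111.32)² + (-0.164·74.87)²) = √(2576.77252 + 150.76598) = 52.226 km
  S5: √((2.664·111.32)² + (-0.980·74.87)²) = √(87945.74583 + 5383.53843) = 305.498 km
  → nearest: S4 (52.226 km)
Q4 at 48.602°N, 3.525°E:
  S1: √((0.652·111.32)² + (-0.380·74.87)²) = √(5267.94930 + 809.43664) = 77.958 km
  S2: √((-1.168·111.32)² + (-1.965·74.87)²) = √(16905.65807 + 21644.16199) = 196.341 km
  S3: √((0.227·111.32)² + (-2.780·74.87)²) = √(638.55471 + 43321.67681) = 209.667 km
  S4: √((-1.466·111.32)² + (-1.217·74.87)²) = √(26632.64719 + 8302.26942) = 186.909 km
  S5: √((0.742·111.32)² + (-2.033·74.87)²) = √(6822.66749 + 23168.10024) = 173.178 km
  → nearest: S1 (77.958 km)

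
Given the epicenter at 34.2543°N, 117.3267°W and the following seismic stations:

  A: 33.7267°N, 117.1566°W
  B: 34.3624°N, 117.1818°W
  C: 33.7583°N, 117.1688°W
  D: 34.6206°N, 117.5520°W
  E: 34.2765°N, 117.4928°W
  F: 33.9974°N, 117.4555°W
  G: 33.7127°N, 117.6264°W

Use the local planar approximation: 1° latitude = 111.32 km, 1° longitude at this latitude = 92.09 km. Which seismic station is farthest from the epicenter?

G

Distances from 34.2543°N, 117.3267°W:
A: √((-0.5276·111.32)² + (0.1701·92.09)²) = √(3449.498569 + 245.376842) = 60.7855 km
B: √((0.1081·111.32)² + (0.1449·92.09)²) = √(144.809743 + 178.058093) = 17.9685 km
C: √((-0.4960·111.32)² + (0.1579·92.09)²) = √(3048.665305 + 211.441001) = 57.0973 km
D: √((0.3663·111.32)² + (-0.2253·92.09)²) = √(1662.724257 + 430.474400) = 45.7515 km
E: √((0.0222·111.32)² + (-0.1661·92.09)²) = √(6.107343 + 233.972174) = 15.4945 km
F: √((-0.2569·111.32)² + (-0.1288·92.09)²) = √(817.851781 + 140.687876) = 30.9603 km
G: √((-0.5416·111.32)² + (-0.2997·92.09)²) = √(3634.994070 + 761.725390) = 66.3078 km
Maximum: G at 66.3078 km.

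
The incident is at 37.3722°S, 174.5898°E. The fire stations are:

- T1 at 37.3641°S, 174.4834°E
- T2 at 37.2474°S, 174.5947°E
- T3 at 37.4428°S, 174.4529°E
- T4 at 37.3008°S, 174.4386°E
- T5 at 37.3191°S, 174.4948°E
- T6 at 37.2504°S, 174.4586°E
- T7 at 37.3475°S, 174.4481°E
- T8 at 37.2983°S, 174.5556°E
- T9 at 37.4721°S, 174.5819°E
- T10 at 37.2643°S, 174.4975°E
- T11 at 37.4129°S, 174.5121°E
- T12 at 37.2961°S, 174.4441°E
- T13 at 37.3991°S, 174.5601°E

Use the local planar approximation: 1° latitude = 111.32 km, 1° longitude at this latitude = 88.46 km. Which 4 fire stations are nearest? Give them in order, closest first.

T13, T11, T8, T1

Distances from 37.3722°S, 174.5898°E:
T1: √((0.0081·111.32)² + (-0.1064·88.46)²) = √(0.813048 + 88.588455) = 9.4552 km
T2: √((0.1248·111.32)² + (0.0049·88.46)²) = √(193.008114 + 0.187882) = 13.8995 km
T3: √((-0.0706·111.32)² + (-0.1369·88.46)²) = √(61.766899 + 146.656314) = 14.4369 km
T4: √((0.0714·111.32)² + (-0.1512·88.46)²) = √(63.174646 + 178.894691) = 15.5586 km
T5: √((0.0531·111.32)² + (-0.0950·88.46)²) = √(34.941009 + 70.622174) = 10.2744 km
T6: √((0.1218·111.32)² + (-0.1312·88.46)²) = √(183.840407 + 134.698122) = 17.8476 km
T7: √((0.0247·111.32)² + (-0.1417·88.46)²) = √(7.560322 + 157.120760) = 12.8328 km
T8: √((0.0739·111.32)² + (-0.0342·88.46)²) = √(67.676092 + 9.152634) = 8.7652 km
T9: √((-0.0999·111.32)² + (-0.0079·88.46)²) = √(123.673705 + 0.488369) = 11.1428 km
T10: √((0.1079·111.32)² + (-0.0923·88.46)²) = √(144.274403 + 66.664906) = 14.5237 km
T11: √((-0.0407·111.32)² + (-0.0777·88.46)²) = √(20.527460 + 47.242830) = 8.2323 km
T12: √((0.0761·111.32)² + (-0.1457·88.46)²) = √(71.765499 + 166.116577) = 15.4234 km
T13: √((-0.0269·111.32)² + (-0.0297·88.46)²) = √(8.967078 + 6.902506) = 3.9837 km
Sorted: T13 (3.9837 km) < T11 (8.2323 km) < T8 (8.7652 km) < T1 (9.4552 km) < T5 (10.2744 km) < T9 (11.1428 km) < …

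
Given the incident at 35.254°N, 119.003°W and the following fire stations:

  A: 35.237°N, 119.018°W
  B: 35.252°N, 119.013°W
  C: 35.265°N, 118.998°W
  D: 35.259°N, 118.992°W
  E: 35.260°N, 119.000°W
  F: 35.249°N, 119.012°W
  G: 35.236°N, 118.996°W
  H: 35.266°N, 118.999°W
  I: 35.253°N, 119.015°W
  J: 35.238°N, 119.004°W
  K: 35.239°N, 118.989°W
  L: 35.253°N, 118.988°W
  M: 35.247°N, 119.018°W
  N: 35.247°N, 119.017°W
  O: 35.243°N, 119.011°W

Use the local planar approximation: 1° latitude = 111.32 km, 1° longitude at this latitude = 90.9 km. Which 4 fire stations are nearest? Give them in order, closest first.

E, B, F, I

Distances from 35.254°N, 119.003°W:
A: √((-0.017·111.32)² + (-0.015·90.9)²) = √(3.58133 + 1.85913) = 2.332 km
B: √((-0.002·111.32)² + (-0.010·90.9)²) = √(0.04957 + 0.82628) = 0.936 km
C: √((0.011·111.32)² + (0.005·90.9)²) = √(1.49945 + 0.20657) = 1.306 km
D: √((0.005·111.32)² + (0.011·90.9)²) = √(0.30980 + 0.99980) = 1.144 km
E: √((0.006·111.32)² + (0.003·90.9)²) = √(0.44612 + 0.07437) = 0.721 km
F: √((-0.005·111.32)² + (-0.009·90.9)²) = √(0.30980 + 0.66929) = 0.989 km
G: √((-0.018·111.32)² + (0.007·90.9)²) = √(4.01505 + 0.40488) = 2.102 km
H: √((0.012·111.32)² + (0.004·90.9)²) = √(1.78447 + 0.13220) = 1.384 km
I: √((-0.001·111.32)² + (-0.012·90.9)²) = √(0.01239 + 1.18984) = 1.096 km
J: √((-0.016·111.32)² + (-0.001·90.9)²) = √(3.17239 + 0.00826) = 1.783 km
K: √((-0.015·111.32)² + (0.014·90.9)²) = √(2.78823 + 1.61951) = 2.099 km
L: √((-0.001·111.32)² + (0.015·90.9)²) = √(0.01239 + 1.85913) = 1.368 km
M: √((-0.007·111.32)² + (-0.015·90.9)²) = √(0.60721 + 1.85913) = 1.570 km
N: √((-0.007·111.32)² + (-0.014·90.9)²) = √(0.60721 + 1.61951) = 1.492 km
O: √((-0.011·111.32)² + (-0.008·90.9)²) = √(1.49945 + 0.52882) = 1.424 km
Sorted: E (0.721 km) < B (0.936 km) < F (0.989 km) < I (1.096 km) < D (1.144 km) < C (1.306 km) < …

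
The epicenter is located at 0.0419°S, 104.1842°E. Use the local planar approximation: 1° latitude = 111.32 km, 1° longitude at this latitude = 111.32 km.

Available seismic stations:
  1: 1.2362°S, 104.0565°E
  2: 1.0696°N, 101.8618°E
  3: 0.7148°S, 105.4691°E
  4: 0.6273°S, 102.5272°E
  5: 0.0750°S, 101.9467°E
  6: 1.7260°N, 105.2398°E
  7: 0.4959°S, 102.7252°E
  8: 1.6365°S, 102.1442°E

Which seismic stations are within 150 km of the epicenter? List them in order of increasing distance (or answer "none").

1

Distances from 0.0419°S, 104.1842°E:
1: √((-1.1943·111.32)² + (-0.1277·111.32)²) = √(17675.563169 + 202.082260) = 133.7073 km
2: √((1.1115·111.32)² + (-2.3224·111.32)²) = √(15309.652368 + 66837.537530) = 286.6133 km
3: √((-0.6729·111.32)² + (1.2849·111.32)²) = √(5611.092807 + 20459.030678) = 161.4625 km
4: √((-0.5854·111.32)² + (-1.6570·111.32)²) = √(4246.702438 + 34024.473388) = 195.6302 km
5: √((-0.0331·111.32)² + (-2.2375·111.32)²) = √(13.576955 + 62040.099162) = 249.1058 km
6: √((1.7679·111.32)² + (1.0556·111.32)²) = √(38731.274388 + 13808.457208) = 229.2155 km
7: √((-0.4540·111.32)² + (-1.4590·111.32)²) = √(2554.218823 + 26378.918076) = 170.0974 km
8: √((-1.5946·111.32)² + (-2.0400·111.32)²) = √(31510.109678 + 51571.139812) = 288.2382 km
Threshold 150 km: 1 (133.7073 km) is within range.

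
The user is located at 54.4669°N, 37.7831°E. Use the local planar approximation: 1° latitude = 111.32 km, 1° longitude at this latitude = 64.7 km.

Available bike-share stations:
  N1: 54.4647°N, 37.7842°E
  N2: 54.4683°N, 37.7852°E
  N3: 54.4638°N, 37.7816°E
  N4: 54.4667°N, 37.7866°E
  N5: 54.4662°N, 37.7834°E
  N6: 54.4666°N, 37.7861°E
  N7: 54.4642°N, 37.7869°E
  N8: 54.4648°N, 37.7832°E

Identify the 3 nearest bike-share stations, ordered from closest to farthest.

Distances from 54.4669°N, 37.7831°E:
N1: 0.2550 km
N2: 0.2068 km
N3: 0.3585 km
N4: 0.2275 km
N5: 0.0803 km
N6: 0.1970 km
N7: 0.3883 km
N8: 0.2339 km
Sorted: N5 (0.0803 km) < N6 (0.1970 km) < N2 (0.2068 km) < N4 (0.2275 km) < N8 (0.2339 km) < …

N5, N6, N2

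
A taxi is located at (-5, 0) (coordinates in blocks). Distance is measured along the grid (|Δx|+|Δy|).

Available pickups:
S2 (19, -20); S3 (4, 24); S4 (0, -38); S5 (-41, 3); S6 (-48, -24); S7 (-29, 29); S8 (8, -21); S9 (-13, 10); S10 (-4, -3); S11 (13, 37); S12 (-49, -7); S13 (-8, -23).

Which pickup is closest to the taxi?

Distances from (-5, 0):
S2: |24| + |-20| = 24 + 20 = 44 blocks
S3: |9| + |24| = 9 + 24 = 33 blocks
S4: |5| + |-38| = 5 + 38 = 43 blocks
S5: |-36| + |3| = 36 + 3 = 39 blocks
S6: |-43| + |-24| = 43 + 24 = 67 blocks
S7: |-24| + |29| = 24 + 29 = 53 blocks
S8: |13| + |-21| = 13 + 21 = 34 blocks
S9: |-8| + |10| = 8 + 10 = 18 blocks
S10: |1| + |-3| = 1 + 3 = 4 blocks
S11: |18| + |37| = 18 + 37 = 55 blocks
S12: |-44| + |-7| = 44 + 7 = 51 blocks
S13: |-3| + |-23| = 3 + 23 = 26 blocks
Minimum: S10 at 4 blocks.

S10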